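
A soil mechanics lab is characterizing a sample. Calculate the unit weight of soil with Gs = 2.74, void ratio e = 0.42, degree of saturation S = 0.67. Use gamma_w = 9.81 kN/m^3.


Using gamma = gamma_w * (Gs + S*e) / (1 + e)
Numerator: Gs + S*e = 2.74 + 0.67*0.42 = 3.0214
Denominator: 1 + e = 1 + 0.42 = 1.42
gamma = 9.81 * 3.0214 / 1.42
gamma = 20.873 kN/m^3


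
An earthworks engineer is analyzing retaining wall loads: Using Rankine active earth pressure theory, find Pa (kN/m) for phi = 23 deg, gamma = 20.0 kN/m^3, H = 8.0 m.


Compute active earth pressure coefficient:
Ka = tan^2(45 - phi/2) = tan^2(33.5) = 0.438092
Compute active force:
Pa = 0.5 * Ka * gamma * H^2
Pa = 0.5 * 0.438092 * 20.0 * 8.0^2
Pa = 280.38 kN/m


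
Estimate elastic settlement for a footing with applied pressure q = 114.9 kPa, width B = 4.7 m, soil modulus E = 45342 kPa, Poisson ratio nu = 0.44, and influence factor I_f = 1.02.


Using Se = q * B * (1 - nu^2) * I_f / E
1 - nu^2 = 1 - 0.44^2 = 0.8064
Se = 114.9 * 4.7 * 0.8064 * 1.02 / 45342
Se = 0.009796 m
Convert to mm: Se = 0.009796 * 1000 = 9.796 mm


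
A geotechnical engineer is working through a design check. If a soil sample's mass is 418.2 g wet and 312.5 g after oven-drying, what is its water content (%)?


Using w = (m_wet - m_dry) / m_dry * 100
m_wet - m_dry = 418.2 - 312.5 = 105.7 g
w = 105.7 / 312.5 * 100
w = 33.82 %


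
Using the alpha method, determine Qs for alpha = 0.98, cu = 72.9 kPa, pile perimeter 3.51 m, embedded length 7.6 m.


Result: 1905.79 kN

Derivation:
Using Qs = alpha * cu * perimeter * L
Qs = 0.98 * 72.9 * 3.51 * 7.6
Qs = 1905.79 kN


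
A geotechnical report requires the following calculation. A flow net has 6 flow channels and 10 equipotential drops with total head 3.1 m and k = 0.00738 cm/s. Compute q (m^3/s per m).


Result: 0.0001373 m^3/s per m

Derivation:
Convert k to m/s for unit consistency with H:
k = 0.00738 cm/s = 0.00738 / 100 m/s = 7.38e-05 m/s
Using q = k * H * Nf / Nd
Nf / Nd = 6 / 10 = 0.6
q = 7.38e-05 * 3.1 * 0.6
q = 0.0001373 m^3/s per m


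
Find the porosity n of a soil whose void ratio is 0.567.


Using the relation n = e / (1 + e)
n = 0.567 / (1 + 0.567)
n = 0.567 / 1.567
n = 0.3618


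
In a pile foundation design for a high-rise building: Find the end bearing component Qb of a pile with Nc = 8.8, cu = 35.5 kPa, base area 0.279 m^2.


Result: 87.16 kN

Derivation:
Using Qb = Nc * cu * Ab
Qb = 8.8 * 35.5 * 0.279
Qb = 87.16 kN


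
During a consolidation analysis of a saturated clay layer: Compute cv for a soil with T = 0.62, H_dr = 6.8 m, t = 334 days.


Result: 0.08583 m^2/day

Derivation:
Using cv = T * H_dr^2 / t
H_dr^2 = 6.8^2 = 46.24
cv = 0.62 * 46.24 / 334
cv = 0.08583 m^2/day


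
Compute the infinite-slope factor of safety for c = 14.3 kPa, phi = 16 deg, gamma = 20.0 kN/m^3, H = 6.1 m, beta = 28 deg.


Result: 0.822

Derivation:
Using Fs = c / (gamma*H*sin(beta)*cos(beta)) + tan(phi)/tan(beta)
Cohesion contribution = 14.3 / (20.0*6.1*sin(28)*cos(28))
Cohesion contribution = 0.282769
Friction contribution = tan(16)/tan(28) = 0.53929
Fs = 0.282769 + 0.53929
Fs = 0.822


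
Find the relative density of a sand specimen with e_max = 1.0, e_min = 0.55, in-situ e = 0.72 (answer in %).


Using Dr = (e_max - e) / (e_max - e_min) * 100
e_max - e = 1.0 - 0.72 = 0.28
e_max - e_min = 1.0 - 0.55 = 0.45
Dr = 0.28 / 0.45 * 100
Dr = 62.22 %


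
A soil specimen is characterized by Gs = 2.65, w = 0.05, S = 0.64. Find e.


Result: 0.207

Derivation:
Using the relation e = Gs * w / S
e = 2.65 * 0.05 / 0.64
e = 0.207


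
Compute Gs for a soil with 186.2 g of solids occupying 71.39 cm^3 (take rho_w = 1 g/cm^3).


Result: 2.608

Derivation:
Using Gs = m_s / (V_s * rho_w)
Since rho_w = 1 g/cm^3:
Gs = 186.2 / 71.39
Gs = 2.608


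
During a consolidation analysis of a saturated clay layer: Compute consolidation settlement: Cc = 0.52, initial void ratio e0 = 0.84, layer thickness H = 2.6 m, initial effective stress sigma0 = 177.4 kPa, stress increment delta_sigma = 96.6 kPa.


Result: 0.1387 m

Derivation:
Using Sc = Cc * H / (1 + e0) * log10((sigma0 + delta_sigma) / sigma0)
Stress ratio = (177.4 + 96.6) / 177.4 = 1.54453
log10(1.54453) = 0.188797
Cc * H / (1 + e0) = 0.52 * 2.6 / (1 + 0.84) = 0.734783
Sc = 0.734783 * 0.188797
Sc = 0.1387 m


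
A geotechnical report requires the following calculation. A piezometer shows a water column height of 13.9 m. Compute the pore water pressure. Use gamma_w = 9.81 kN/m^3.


Using u = gamma_w * h_w
u = 9.81 * 13.9
u = 136.36 kPa


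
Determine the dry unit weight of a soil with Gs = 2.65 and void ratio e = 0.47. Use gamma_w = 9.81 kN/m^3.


Result: 17.685 kN/m^3

Derivation:
Using gamma_d = Gs * gamma_w / (1 + e)
gamma_d = 2.65 * 9.81 / (1 + 0.47)
gamma_d = 2.65 * 9.81 / 1.47
gamma_d = 17.685 kN/m^3


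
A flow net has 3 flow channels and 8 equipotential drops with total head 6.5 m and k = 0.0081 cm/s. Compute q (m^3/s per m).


Convert k to m/s for unit consistency with H:
k = 0.0081 cm/s = 0.0081 / 100 m/s = 8.1e-05 m/s
Using q = k * H * Nf / Nd
Nf / Nd = 3 / 8 = 0.375
q = 8.1e-05 * 6.5 * 0.375
q = 0.0001974 m^3/s per m


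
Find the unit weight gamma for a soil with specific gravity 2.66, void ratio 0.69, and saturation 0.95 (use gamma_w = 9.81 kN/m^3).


Using gamma = gamma_w * (Gs + S*e) / (1 + e)
Numerator: Gs + S*e = 2.66 + 0.95*0.69 = 3.3155
Denominator: 1 + e = 1 + 0.69 = 1.69
gamma = 9.81 * 3.3155 / 1.69
gamma = 19.246 kN/m^3


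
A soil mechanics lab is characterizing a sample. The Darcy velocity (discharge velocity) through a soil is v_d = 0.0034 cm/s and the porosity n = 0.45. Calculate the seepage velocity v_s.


Result: 0.00756 cm/s

Derivation:
Using v_s = v_d / n
v_s = 0.0034 / 0.45
v_s = 0.00756 cm/s


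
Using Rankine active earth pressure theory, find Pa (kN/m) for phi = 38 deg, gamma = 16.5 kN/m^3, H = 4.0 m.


Compute active earth pressure coefficient:
Ka = tan^2(45 - phi/2) = tan^2(26.0) = 0.237883
Compute active force:
Pa = 0.5 * Ka * gamma * H^2
Pa = 0.5 * 0.237883 * 16.5 * 4.0^2
Pa = 31.4 kN/m


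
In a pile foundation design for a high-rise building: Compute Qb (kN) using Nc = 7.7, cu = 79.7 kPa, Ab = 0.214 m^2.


Using Qb = Nc * cu * Ab
Qb = 7.7 * 79.7 * 0.214
Qb = 131.33 kN


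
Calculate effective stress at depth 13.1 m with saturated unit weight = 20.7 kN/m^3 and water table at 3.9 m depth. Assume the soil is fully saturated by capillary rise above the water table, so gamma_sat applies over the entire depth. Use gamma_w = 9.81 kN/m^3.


Total stress = gamma_sat * depth
sigma = 20.7 * 13.1 = 271.17 kPa
Pore water pressure u = gamma_w * (depth - d_wt)
u = 9.81 * (13.1 - 3.9) = 90.252 kPa
Effective stress = sigma - u
sigma' = 271.17 - 90.252 = 180.92 kPa


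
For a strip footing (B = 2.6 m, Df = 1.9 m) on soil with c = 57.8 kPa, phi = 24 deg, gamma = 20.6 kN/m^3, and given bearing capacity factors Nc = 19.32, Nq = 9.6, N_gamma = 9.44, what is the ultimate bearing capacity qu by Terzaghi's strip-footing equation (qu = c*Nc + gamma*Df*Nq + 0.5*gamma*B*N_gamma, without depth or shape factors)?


Result: 1745.24 kPa

Derivation:
Compute qu = c*Nc + gamma*Df*Nq + 0.5*gamma*B*N_gamma
Term 1: 57.8 * 19.32 = 1116.696
Term 2: 20.6 * 1.9 * 9.6 = 375.744
Term 3: 0.5 * 20.6 * 2.6 * 9.44 = 252.8032
qu = 1116.696 + 375.744 + 252.8032
qu = 1745.24 kPa


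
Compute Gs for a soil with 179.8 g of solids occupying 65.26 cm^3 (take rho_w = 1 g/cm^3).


Result: 2.755

Derivation:
Using Gs = m_s / (V_s * rho_w)
Since rho_w = 1 g/cm^3:
Gs = 179.8 / 65.26
Gs = 2.755


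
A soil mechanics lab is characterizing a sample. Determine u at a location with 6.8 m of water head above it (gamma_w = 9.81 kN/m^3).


Result: 66.71 kPa

Derivation:
Using u = gamma_w * h_w
u = 9.81 * 6.8
u = 66.71 kPa


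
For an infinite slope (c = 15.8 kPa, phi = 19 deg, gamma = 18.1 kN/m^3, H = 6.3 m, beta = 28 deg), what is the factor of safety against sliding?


Using Fs = c / (gamma*H*sin(beta)*cos(beta)) + tan(phi)/tan(beta)
Cohesion contribution = 15.8 / (18.1*6.3*sin(28)*cos(28))
Cohesion contribution = 0.334267
Friction contribution = tan(19)/tan(28) = 0.647586
Fs = 0.334267 + 0.647586
Fs = 0.982


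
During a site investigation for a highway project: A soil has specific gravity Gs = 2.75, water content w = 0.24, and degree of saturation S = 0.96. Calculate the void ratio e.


Result: 0.6875

Derivation:
Using the relation e = Gs * w / S
e = 2.75 * 0.24 / 0.96
e = 0.6875


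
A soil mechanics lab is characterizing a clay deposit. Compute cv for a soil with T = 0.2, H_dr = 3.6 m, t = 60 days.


Using cv = T * H_dr^2 / t
H_dr^2 = 3.6^2 = 12.96
cv = 0.2 * 12.96 / 60
cv = 0.0432 m^2/day


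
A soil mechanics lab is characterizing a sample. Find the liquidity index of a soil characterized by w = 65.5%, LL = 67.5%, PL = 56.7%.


Result: 0.815

Derivation:
First compute the plasticity index:
PI = LL - PL = 67.5 - 56.7 = 10.8
Then compute the liquidity index:
LI = (w - PL) / PI
LI = (65.5 - 56.7) / 10.8
LI = 0.815


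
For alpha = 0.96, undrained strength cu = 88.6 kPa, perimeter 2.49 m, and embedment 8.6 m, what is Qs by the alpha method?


Result: 1821.39 kN

Derivation:
Using Qs = alpha * cu * perimeter * L
Qs = 0.96 * 88.6 * 2.49 * 8.6
Qs = 1821.39 kN


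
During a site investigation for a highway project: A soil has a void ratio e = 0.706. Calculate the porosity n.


Result: 0.4138

Derivation:
Using the relation n = e / (1 + e)
n = 0.706 / (1 + 0.706)
n = 0.706 / 1.706
n = 0.4138


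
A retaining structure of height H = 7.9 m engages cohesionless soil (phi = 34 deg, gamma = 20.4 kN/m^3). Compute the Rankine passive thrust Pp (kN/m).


Compute passive earth pressure coefficient:
Kp = tan^2(45 + phi/2) = tan^2(62.0) = 3.537132
Compute passive force:
Pp = 0.5 * Kp * gamma * H^2
Pp = 0.5 * 3.537132 * 20.4 * 7.9^2
Pp = 2251.67 kN/m


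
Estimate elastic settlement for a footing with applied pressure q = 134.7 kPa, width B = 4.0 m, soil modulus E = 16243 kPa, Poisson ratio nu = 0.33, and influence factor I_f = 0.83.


Using Se = q * B * (1 - nu^2) * I_f / E
1 - nu^2 = 1 - 0.33^2 = 0.8911
Se = 134.7 * 4.0 * 0.8911 * 0.83 / 16243
Se = 0.024534 m
Convert to mm: Se = 0.024534 * 1000 = 24.534 mm


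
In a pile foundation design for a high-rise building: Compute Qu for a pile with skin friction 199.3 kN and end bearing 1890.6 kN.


Using Qu = Qf + Qb
Qu = 199.3 + 1890.6
Qu = 2089.9 kN


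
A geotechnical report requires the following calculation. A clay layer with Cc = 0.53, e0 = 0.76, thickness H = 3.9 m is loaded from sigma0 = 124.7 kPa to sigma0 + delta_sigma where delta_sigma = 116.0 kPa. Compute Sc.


Using Sc = Cc * H / (1 + e0) * log10((sigma0 + delta_sigma) / sigma0)
Stress ratio = (124.7 + 116.0) / 124.7 = 1.93023
log10(1.93023) = 0.28561
Cc * H / (1 + e0) = 0.53 * 3.9 / (1 + 0.76) = 1.17443
Sc = 1.17443 * 0.28561
Sc = 0.3354 m


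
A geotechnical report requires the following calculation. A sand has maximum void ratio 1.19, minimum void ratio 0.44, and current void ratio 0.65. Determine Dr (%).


Result: 72.0 %

Derivation:
Using Dr = (e_max - e) / (e_max - e_min) * 100
e_max - e = 1.19 - 0.65 = 0.54
e_max - e_min = 1.19 - 0.44 = 0.75
Dr = 0.54 / 0.75 * 100
Dr = 72.0 %


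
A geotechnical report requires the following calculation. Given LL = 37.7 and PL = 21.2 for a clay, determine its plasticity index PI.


Using PI = LL - PL
PI = 37.7 - 21.2
PI = 16.5


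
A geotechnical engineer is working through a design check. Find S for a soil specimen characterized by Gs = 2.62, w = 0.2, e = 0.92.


Using S = Gs * w / e
S = 2.62 * 0.2 / 0.92
S = 0.5696


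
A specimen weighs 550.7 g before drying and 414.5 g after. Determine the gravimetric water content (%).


Using w = (m_wet - m_dry) / m_dry * 100
m_wet - m_dry = 550.7 - 414.5 = 136.2 g
w = 136.2 / 414.5 * 100
w = 32.86 %


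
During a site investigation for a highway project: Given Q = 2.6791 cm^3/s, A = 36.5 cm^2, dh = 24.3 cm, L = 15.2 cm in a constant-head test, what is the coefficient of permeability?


Compute hydraulic gradient:
i = dh / L = 24.3 / 15.2 = 1.59868
Then apply Darcy's law:
k = Q / (A * i)
k = 2.6791 / (36.5 * 1.59868)
k = 2.6791 / 58.352
k = 0.045913 cm/s


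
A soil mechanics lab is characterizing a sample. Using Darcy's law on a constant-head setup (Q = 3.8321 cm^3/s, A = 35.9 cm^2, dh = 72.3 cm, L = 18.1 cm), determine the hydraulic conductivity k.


Compute hydraulic gradient:
i = dh / L = 72.3 / 18.1 = 3.99448
Then apply Darcy's law:
k = Q / (A * i)
k = 3.8321 / (35.9 * 3.99448)
k = 3.8321 / 143.402
k = 0.026723 cm/s


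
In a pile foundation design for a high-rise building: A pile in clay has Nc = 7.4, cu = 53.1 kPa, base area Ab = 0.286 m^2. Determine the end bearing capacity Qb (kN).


Result: 112.38 kN

Derivation:
Using Qb = Nc * cu * Ab
Qb = 7.4 * 53.1 * 0.286
Qb = 112.38 kN


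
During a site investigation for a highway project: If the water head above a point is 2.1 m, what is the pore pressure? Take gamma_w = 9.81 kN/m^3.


Using u = gamma_w * h_w
u = 9.81 * 2.1
u = 20.6 kPa


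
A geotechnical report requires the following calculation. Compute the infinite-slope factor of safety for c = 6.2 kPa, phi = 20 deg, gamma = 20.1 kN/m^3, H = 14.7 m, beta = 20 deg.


Result: 1.065

Derivation:
Using Fs = c / (gamma*H*sin(beta)*cos(beta)) + tan(phi)/tan(beta)
Cohesion contribution = 6.2 / (20.1*14.7*sin(20)*cos(20))
Cohesion contribution = 0.0652891
Friction contribution = tan(20)/tan(20) = 1
Fs = 0.0652891 + 1
Fs = 1.065


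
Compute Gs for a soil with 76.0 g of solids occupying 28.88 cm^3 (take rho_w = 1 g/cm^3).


Using Gs = m_s / (V_s * rho_w)
Since rho_w = 1 g/cm^3:
Gs = 76.0 / 28.88
Gs = 2.632


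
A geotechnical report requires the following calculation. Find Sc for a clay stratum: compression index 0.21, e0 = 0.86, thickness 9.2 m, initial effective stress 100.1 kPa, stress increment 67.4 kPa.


Using Sc = Cc * H / (1 + e0) * log10((sigma0 + delta_sigma) / sigma0)
Stress ratio = (100.1 + 67.4) / 100.1 = 1.67333
log10(1.67333) = 0.223581
Cc * H / (1 + e0) = 0.21 * 9.2 / (1 + 0.86) = 1.03871
Sc = 1.03871 * 0.223581
Sc = 0.2322 m


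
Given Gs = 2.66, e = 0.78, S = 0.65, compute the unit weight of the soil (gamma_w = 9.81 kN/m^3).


Using gamma = gamma_w * (Gs + S*e) / (1 + e)
Numerator: Gs + S*e = 2.66 + 0.65*0.78 = 3.167
Denominator: 1 + e = 1 + 0.78 = 1.78
gamma = 9.81 * 3.167 / 1.78
gamma = 17.454 kN/m^3


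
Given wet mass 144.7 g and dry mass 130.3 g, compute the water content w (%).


Using w = (m_wet - m_dry) / m_dry * 100
m_wet - m_dry = 144.7 - 130.3 = 14.4 g
w = 14.4 / 130.3 * 100
w = 11.05 %


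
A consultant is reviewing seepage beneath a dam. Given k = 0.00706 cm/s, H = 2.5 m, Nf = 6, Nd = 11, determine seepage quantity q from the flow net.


Convert k to m/s for unit consistency with H:
k = 0.00706 cm/s = 0.00706 / 100 m/s = 7.06e-05 m/s
Using q = k * H * Nf / Nd
Nf / Nd = 6 / 11 = 0.5455
q = 7.06e-05 * 2.5 * 0.5455
q = 9.627e-05 m^3/s per m


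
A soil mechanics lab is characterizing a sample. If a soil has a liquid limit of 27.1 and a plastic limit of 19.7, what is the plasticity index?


Result: 7.4

Derivation:
Using PI = LL - PL
PI = 27.1 - 19.7
PI = 7.4


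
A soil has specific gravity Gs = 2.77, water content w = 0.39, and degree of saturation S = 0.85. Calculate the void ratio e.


Using the relation e = Gs * w / S
e = 2.77 * 0.39 / 0.85
e = 1.2709


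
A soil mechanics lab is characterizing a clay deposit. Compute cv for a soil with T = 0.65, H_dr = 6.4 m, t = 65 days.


Result: 0.4096 m^2/day

Derivation:
Using cv = T * H_dr^2 / t
H_dr^2 = 6.4^2 = 40.96
cv = 0.65 * 40.96 / 65
cv = 0.4096 m^2/day


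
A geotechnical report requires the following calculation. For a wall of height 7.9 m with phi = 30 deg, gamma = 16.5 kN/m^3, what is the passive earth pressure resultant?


Result: 1544.65 kN/m

Derivation:
Compute passive earth pressure coefficient:
Kp = tan^2(45 + phi/2) = tan^2(60.0) = 3
Compute passive force:
Pp = 0.5 * Kp * gamma * H^2
Pp = 0.5 * 3 * 16.5 * 7.9^2
Pp = 1544.65 kN/m


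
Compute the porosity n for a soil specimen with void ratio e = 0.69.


Result: 0.4083

Derivation:
Using the relation n = e / (1 + e)
n = 0.69 / (1 + 0.69)
n = 0.69 / 1.69
n = 0.4083


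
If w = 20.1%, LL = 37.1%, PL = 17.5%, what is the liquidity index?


First compute the plasticity index:
PI = LL - PL = 37.1 - 17.5 = 19.6
Then compute the liquidity index:
LI = (w - PL) / PI
LI = (20.1 - 17.5) / 19.6
LI = 0.133


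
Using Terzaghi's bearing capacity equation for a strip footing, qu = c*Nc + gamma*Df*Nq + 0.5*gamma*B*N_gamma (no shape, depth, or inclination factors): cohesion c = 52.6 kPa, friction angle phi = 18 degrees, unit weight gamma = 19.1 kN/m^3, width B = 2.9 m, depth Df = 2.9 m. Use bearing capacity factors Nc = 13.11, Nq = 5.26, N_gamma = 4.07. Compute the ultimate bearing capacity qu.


Result: 1093.66 kPa

Derivation:
Compute qu = c*Nc + gamma*Df*Nq + 0.5*gamma*B*N_gamma
Term 1: 52.6 * 13.11 = 689.586
Term 2: 19.1 * 2.9 * 5.26 = 291.3514
Term 3: 0.5 * 19.1 * 2.9 * 4.07 = 112.71865
qu = 689.586 + 291.3514 + 112.71865
qu = 1093.66 kPa


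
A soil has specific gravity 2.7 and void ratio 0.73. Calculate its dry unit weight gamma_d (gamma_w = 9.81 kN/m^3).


Result: 15.31 kN/m^3

Derivation:
Using gamma_d = Gs * gamma_w / (1 + e)
gamma_d = 2.7 * 9.81 / (1 + 0.73)
gamma_d = 2.7 * 9.81 / 1.73
gamma_d = 15.31 kN/m^3


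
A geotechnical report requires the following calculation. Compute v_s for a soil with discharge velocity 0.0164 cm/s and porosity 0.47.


Result: 0.03489 cm/s

Derivation:
Using v_s = v_d / n
v_s = 0.0164 / 0.47
v_s = 0.03489 cm/s


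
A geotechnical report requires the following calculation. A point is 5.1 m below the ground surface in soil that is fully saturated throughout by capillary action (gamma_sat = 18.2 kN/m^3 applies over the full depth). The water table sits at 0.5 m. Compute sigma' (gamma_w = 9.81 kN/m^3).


Result: 47.69 kPa

Derivation:
Total stress = gamma_sat * depth
sigma = 18.2 * 5.1 = 92.82 kPa
Pore water pressure u = gamma_w * (depth - d_wt)
u = 9.81 * (5.1 - 0.5) = 45.126 kPa
Effective stress = sigma - u
sigma' = 92.82 - 45.126 = 47.69 kPa


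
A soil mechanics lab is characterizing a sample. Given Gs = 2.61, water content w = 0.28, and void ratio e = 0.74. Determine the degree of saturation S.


Using S = Gs * w / e
S = 2.61 * 0.28 / 0.74
S = 0.9876


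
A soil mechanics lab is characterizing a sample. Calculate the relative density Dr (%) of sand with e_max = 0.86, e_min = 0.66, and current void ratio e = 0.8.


Using Dr = (e_max - e) / (e_max - e_min) * 100
e_max - e = 0.86 - 0.8 = 0.06
e_max - e_min = 0.86 - 0.66 = 0.2
Dr = 0.06 / 0.2 * 100
Dr = 30.0 %


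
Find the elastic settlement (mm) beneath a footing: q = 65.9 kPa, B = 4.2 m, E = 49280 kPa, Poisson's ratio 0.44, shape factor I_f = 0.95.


Using Se = q * B * (1 - nu^2) * I_f / E
1 - nu^2 = 1 - 0.44^2 = 0.8064
Se = 65.9 * 4.2 * 0.8064 * 0.95 / 49280
Se = 0.004303 m
Convert to mm: Se = 0.004303 * 1000 = 4.303 mm


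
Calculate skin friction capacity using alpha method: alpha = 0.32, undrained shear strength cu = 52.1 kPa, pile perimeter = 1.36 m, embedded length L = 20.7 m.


Using Qs = alpha * cu * perimeter * L
Qs = 0.32 * 52.1 * 1.36 * 20.7
Qs = 469.35 kN


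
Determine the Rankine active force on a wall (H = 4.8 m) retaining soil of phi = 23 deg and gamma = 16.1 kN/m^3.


Compute active earth pressure coefficient:
Ka = tan^2(45 - phi/2) = tan^2(33.5) = 0.438092
Compute active force:
Pa = 0.5 * Ka * gamma * H^2
Pa = 0.5 * 0.438092 * 16.1 * 4.8^2
Pa = 81.25 kN/m


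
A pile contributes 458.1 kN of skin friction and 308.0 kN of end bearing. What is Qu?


Result: 766.1 kN

Derivation:
Using Qu = Qf + Qb
Qu = 458.1 + 308.0
Qu = 766.1 kN


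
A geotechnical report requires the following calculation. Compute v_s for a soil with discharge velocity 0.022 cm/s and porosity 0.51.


Using v_s = v_d / n
v_s = 0.022 / 0.51
v_s = 0.04314 cm/s


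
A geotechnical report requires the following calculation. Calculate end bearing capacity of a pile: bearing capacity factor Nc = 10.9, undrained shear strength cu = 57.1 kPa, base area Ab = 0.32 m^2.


Result: 199.16 kN

Derivation:
Using Qb = Nc * cu * Ab
Qb = 10.9 * 57.1 * 0.32
Qb = 199.16 kN


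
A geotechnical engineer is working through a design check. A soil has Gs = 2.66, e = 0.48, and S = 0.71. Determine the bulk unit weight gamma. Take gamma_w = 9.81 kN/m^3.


Result: 19.89 kN/m^3

Derivation:
Using gamma = gamma_w * (Gs + S*e) / (1 + e)
Numerator: Gs + S*e = 2.66 + 0.71*0.48 = 3.0008
Denominator: 1 + e = 1 + 0.48 = 1.48
gamma = 9.81 * 3.0008 / 1.48
gamma = 19.89 kN/m^3


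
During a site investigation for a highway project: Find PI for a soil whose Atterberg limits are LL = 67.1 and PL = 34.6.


Using PI = LL - PL
PI = 67.1 - 34.6
PI = 32.5


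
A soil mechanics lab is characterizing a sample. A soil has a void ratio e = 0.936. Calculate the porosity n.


Using the relation n = e / (1 + e)
n = 0.936 / (1 + 0.936)
n = 0.936 / 1.936
n = 0.4835


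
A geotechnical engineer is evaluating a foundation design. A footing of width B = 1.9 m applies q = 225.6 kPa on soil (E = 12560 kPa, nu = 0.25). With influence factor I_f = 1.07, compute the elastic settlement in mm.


Using Se = q * B * (1 - nu^2) * I_f / E
1 - nu^2 = 1 - 0.25^2 = 0.9375
Se = 225.6 * 1.9 * 0.9375 * 1.07 / 12560
Se = 0.034234 m
Convert to mm: Se = 0.034234 * 1000 = 34.234 mm


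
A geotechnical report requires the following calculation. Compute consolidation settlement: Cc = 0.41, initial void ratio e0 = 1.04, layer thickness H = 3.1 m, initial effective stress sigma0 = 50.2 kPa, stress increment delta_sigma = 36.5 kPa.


Result: 0.1479 m

Derivation:
Using Sc = Cc * H / (1 + e0) * log10((sigma0 + delta_sigma) / sigma0)
Stress ratio = (50.2 + 36.5) / 50.2 = 1.72709
log10(1.72709) = 0.237315
Cc * H / (1 + e0) = 0.41 * 3.1 / (1 + 1.04) = 0.623039
Sc = 0.623039 * 0.237315
Sc = 0.1479 m


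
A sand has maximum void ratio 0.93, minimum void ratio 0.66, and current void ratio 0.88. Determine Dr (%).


Using Dr = (e_max - e) / (e_max - e_min) * 100
e_max - e = 0.93 - 0.88 = 0.05
e_max - e_min = 0.93 - 0.66 = 0.27
Dr = 0.05 / 0.27 * 100
Dr = 18.52 %


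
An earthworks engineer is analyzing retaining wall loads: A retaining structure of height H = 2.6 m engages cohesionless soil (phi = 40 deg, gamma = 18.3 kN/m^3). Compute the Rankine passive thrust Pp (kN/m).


Compute passive earth pressure coefficient:
Kp = tan^2(45 + phi/2) = tan^2(65.0) = 4.59891
Compute passive force:
Pp = 0.5 * Kp * gamma * H^2
Pp = 0.5 * 4.59891 * 18.3 * 2.6^2
Pp = 284.46 kN/m


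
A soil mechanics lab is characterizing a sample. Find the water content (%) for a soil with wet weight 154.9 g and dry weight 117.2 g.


Using w = (m_wet - m_dry) / m_dry * 100
m_wet - m_dry = 154.9 - 117.2 = 37.7 g
w = 37.7 / 117.2 * 100
w = 32.17 %


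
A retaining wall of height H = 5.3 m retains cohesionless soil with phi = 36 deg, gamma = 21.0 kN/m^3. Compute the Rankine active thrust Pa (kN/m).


Compute active earth pressure coefficient:
Ka = tan^2(45 - phi/2) = tan^2(27.0) = 0.259616
Compute active force:
Pa = 0.5 * Ka * gamma * H^2
Pa = 0.5 * 0.259616 * 21.0 * 5.3^2
Pa = 76.57 kN/m


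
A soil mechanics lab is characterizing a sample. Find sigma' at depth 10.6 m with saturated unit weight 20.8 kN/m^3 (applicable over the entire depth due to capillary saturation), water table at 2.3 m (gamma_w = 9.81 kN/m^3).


Total stress = gamma_sat * depth
sigma = 20.8 * 10.6 = 220.48 kPa
Pore water pressure u = gamma_w * (depth - d_wt)
u = 9.81 * (10.6 - 2.3) = 81.423 kPa
Effective stress = sigma - u
sigma' = 220.48 - 81.423 = 139.06 kPa


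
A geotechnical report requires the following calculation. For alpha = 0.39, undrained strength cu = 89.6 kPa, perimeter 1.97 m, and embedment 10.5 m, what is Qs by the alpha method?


Result: 722.82 kN

Derivation:
Using Qs = alpha * cu * perimeter * L
Qs = 0.39 * 89.6 * 1.97 * 10.5
Qs = 722.82 kN


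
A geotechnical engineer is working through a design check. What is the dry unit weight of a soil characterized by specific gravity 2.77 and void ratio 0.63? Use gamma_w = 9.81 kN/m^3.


Using gamma_d = Gs * gamma_w / (1 + e)
gamma_d = 2.77 * 9.81 / (1 + 0.63)
gamma_d = 2.77 * 9.81 / 1.63
gamma_d = 16.671 kN/m^3


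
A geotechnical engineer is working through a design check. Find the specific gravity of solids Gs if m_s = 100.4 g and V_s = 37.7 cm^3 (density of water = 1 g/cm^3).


Result: 2.663

Derivation:
Using Gs = m_s / (V_s * rho_w)
Since rho_w = 1 g/cm^3:
Gs = 100.4 / 37.7
Gs = 2.663


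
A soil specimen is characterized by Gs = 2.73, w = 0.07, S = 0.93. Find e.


Result: 0.2055

Derivation:
Using the relation e = Gs * w / S
e = 2.73 * 0.07 / 0.93
e = 0.2055


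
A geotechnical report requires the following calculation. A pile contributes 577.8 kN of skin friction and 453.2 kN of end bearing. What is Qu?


Using Qu = Qf + Qb
Qu = 577.8 + 453.2
Qu = 1031.0 kN


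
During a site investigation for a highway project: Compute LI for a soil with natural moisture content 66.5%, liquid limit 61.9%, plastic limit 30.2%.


First compute the plasticity index:
PI = LL - PL = 61.9 - 30.2 = 31.7
Then compute the liquidity index:
LI = (w - PL) / PI
LI = (66.5 - 30.2) / 31.7
LI = 1.145


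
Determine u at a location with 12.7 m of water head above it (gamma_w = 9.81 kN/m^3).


Result: 124.59 kPa

Derivation:
Using u = gamma_w * h_w
u = 9.81 * 12.7
u = 124.59 kPa


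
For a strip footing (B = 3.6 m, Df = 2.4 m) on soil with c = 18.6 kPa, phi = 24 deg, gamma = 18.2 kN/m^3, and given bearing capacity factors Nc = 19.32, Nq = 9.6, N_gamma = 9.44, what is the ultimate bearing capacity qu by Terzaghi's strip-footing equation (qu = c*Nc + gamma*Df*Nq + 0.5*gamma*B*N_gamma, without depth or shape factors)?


Compute qu = c*Nc + gamma*Df*Nq + 0.5*gamma*B*N_gamma
Term 1: 18.6 * 19.32 = 359.352
Term 2: 18.2 * 2.4 * 9.6 = 419.328
Term 3: 0.5 * 18.2 * 3.6 * 9.44 = 309.2544
qu = 359.352 + 419.328 + 309.2544
qu = 1087.93 kPa


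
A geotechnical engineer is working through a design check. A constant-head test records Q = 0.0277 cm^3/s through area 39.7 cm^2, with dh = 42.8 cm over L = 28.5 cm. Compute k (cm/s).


Compute hydraulic gradient:
i = dh / L = 42.8 / 28.5 = 1.50175
Then apply Darcy's law:
k = Q / (A * i)
k = 0.0277 / (39.7 * 1.50175)
k = 0.0277 / 59.6196
k = 0.000465 cm/s


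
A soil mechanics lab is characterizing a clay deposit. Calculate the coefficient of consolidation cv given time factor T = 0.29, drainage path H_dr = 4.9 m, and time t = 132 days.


Result: 0.05275 m^2/day

Derivation:
Using cv = T * H_dr^2 / t
H_dr^2 = 4.9^2 = 24.01
cv = 0.29 * 24.01 / 132
cv = 0.05275 m^2/day


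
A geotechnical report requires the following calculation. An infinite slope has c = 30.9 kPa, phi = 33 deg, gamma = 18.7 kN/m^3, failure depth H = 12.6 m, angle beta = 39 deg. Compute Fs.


Using Fs = c / (gamma*H*sin(beta)*cos(beta)) + tan(phi)/tan(beta)
Cohesion contribution = 30.9 / (18.7*12.6*sin(39)*cos(39))
Cohesion contribution = 0.268146
Friction contribution = tan(33)/tan(39) = 0.801952
Fs = 0.268146 + 0.801952
Fs = 1.07


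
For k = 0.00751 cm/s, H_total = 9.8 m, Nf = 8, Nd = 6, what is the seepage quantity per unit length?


Convert k to m/s for unit consistency with H:
k = 0.00751 cm/s = 0.00751 / 100 m/s = 7.51e-05 m/s
Using q = k * H * Nf / Nd
Nf / Nd = 8 / 6 = 1.3333
q = 7.51e-05 * 9.8 * 1.3333
q = 0.0009813 m^3/s per m


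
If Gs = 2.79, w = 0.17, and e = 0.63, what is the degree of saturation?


Result: 0.7529

Derivation:
Using S = Gs * w / e
S = 2.79 * 0.17 / 0.63
S = 0.7529


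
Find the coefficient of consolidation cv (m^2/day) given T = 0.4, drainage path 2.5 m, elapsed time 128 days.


Using cv = T * H_dr^2 / t
H_dr^2 = 2.5^2 = 6.25
cv = 0.4 * 6.25 / 128
cv = 0.01953 m^2/day


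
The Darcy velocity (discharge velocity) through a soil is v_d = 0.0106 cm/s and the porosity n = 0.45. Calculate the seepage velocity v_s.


Using v_s = v_d / n
v_s = 0.0106 / 0.45
v_s = 0.02356 cm/s


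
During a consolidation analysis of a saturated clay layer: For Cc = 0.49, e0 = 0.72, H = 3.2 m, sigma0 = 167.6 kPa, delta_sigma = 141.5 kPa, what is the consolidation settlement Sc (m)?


Result: 0.2423 m

Derivation:
Using Sc = Cc * H / (1 + e0) * log10((sigma0 + delta_sigma) / sigma0)
Stress ratio = (167.6 + 141.5) / 167.6 = 1.84427
log10(1.84427) = 0.265825
Cc * H / (1 + e0) = 0.49 * 3.2 / (1 + 0.72) = 0.911628
Sc = 0.911628 * 0.265825
Sc = 0.2423 m


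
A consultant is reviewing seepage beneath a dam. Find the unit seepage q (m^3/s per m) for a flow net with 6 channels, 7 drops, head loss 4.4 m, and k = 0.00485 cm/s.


Result: 0.0001829 m^3/s per m

Derivation:
Convert k to m/s for unit consistency with H:
k = 0.00485 cm/s = 0.00485 / 100 m/s = 4.85e-05 m/s
Using q = k * H * Nf / Nd
Nf / Nd = 6 / 7 = 0.8571
q = 4.85e-05 * 4.4 * 0.8571
q = 0.0001829 m^3/s per m


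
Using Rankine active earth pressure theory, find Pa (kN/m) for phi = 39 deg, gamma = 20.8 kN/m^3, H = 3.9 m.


Result: 35.99 kN/m

Derivation:
Compute active earth pressure coefficient:
Ka = tan^2(45 - phi/2) = tan^2(25.5) = 0.227506
Compute active force:
Pa = 0.5 * Ka * gamma * H^2
Pa = 0.5 * 0.227506 * 20.8 * 3.9^2
Pa = 35.99 kN/m


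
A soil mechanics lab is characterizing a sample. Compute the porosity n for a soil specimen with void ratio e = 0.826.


Result: 0.4524

Derivation:
Using the relation n = e / (1 + e)
n = 0.826 / (1 + 0.826)
n = 0.826 / 1.826
n = 0.4524


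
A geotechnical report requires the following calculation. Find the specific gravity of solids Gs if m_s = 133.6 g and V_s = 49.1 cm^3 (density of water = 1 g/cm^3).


Using Gs = m_s / (V_s * rho_w)
Since rho_w = 1 g/cm^3:
Gs = 133.6 / 49.1
Gs = 2.721


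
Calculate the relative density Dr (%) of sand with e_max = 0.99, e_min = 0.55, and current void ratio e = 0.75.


Using Dr = (e_max - e) / (e_max - e_min) * 100
e_max - e = 0.99 - 0.75 = 0.24
e_max - e_min = 0.99 - 0.55 = 0.44
Dr = 0.24 / 0.44 * 100
Dr = 54.55 %


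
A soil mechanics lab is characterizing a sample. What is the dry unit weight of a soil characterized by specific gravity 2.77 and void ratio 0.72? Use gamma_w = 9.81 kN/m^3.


Using gamma_d = Gs * gamma_w / (1 + e)
gamma_d = 2.77 * 9.81 / (1 + 0.72)
gamma_d = 2.77 * 9.81 / 1.72
gamma_d = 15.799 kN/m^3


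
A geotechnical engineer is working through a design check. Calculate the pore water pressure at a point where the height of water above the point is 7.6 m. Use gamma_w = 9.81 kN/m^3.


Result: 74.56 kPa

Derivation:
Using u = gamma_w * h_w
u = 9.81 * 7.6
u = 74.56 kPa


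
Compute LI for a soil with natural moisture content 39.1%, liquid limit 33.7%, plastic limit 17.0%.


Result: 1.323

Derivation:
First compute the plasticity index:
PI = LL - PL = 33.7 - 17.0 = 16.7
Then compute the liquidity index:
LI = (w - PL) / PI
LI = (39.1 - 17.0) / 16.7
LI = 1.323


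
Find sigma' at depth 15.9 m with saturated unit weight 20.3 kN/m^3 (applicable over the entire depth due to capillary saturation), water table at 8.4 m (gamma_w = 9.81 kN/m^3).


Result: 249.2 kPa

Derivation:
Total stress = gamma_sat * depth
sigma = 20.3 * 15.9 = 322.77 kPa
Pore water pressure u = gamma_w * (depth - d_wt)
u = 9.81 * (15.9 - 8.4) = 73.575 kPa
Effective stress = sigma - u
sigma' = 322.77 - 73.575 = 249.2 kPa


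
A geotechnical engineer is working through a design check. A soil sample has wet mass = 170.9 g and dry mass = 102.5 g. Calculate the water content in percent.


Using w = (m_wet - m_dry) / m_dry * 100
m_wet - m_dry = 170.9 - 102.5 = 68.4 g
w = 68.4 / 102.5 * 100
w = 66.73 %


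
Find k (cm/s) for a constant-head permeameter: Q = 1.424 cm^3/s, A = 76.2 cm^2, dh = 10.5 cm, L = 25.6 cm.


Compute hydraulic gradient:
i = dh / L = 10.5 / 25.6 = 0.410156
Then apply Darcy's law:
k = Q / (A * i)
k = 1.424 / (76.2 * 0.410156)
k = 1.424 / 31.2539
k = 0.045562 cm/s


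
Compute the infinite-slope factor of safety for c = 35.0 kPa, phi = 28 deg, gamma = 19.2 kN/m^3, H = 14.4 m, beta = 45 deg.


Result: 0.785

Derivation:
Using Fs = c / (gamma*H*sin(beta)*cos(beta)) + tan(phi)/tan(beta)
Cohesion contribution = 35.0 / (19.2*14.4*sin(45)*cos(45))
Cohesion contribution = 0.253183
Friction contribution = tan(28)/tan(45) = 0.531709
Fs = 0.253183 + 0.531709
Fs = 0.785


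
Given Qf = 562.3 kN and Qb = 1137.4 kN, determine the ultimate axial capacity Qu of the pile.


Result: 1699.7 kN

Derivation:
Using Qu = Qf + Qb
Qu = 562.3 + 1137.4
Qu = 1699.7 kN


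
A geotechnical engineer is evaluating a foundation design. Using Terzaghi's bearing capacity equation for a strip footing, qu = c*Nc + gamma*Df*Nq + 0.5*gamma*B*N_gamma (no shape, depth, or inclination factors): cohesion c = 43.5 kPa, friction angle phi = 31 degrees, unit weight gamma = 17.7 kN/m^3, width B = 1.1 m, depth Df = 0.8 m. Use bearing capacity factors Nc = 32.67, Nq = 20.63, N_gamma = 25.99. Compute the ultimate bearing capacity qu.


Compute qu = c*Nc + gamma*Df*Nq + 0.5*gamma*B*N_gamma
Term 1: 43.5 * 32.67 = 1421.145
Term 2: 17.7 * 0.8 * 20.63 = 292.1208
Term 3: 0.5 * 17.7 * 1.1 * 25.99 = 253.01265
qu = 1421.145 + 292.1208 + 253.01265
qu = 1966.28 kPa


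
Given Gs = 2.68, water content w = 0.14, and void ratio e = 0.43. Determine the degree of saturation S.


Result: 0.8726

Derivation:
Using S = Gs * w / e
S = 2.68 * 0.14 / 0.43
S = 0.8726


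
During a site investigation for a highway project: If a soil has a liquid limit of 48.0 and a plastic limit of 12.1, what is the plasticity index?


Using PI = LL - PL
PI = 48.0 - 12.1
PI = 35.9


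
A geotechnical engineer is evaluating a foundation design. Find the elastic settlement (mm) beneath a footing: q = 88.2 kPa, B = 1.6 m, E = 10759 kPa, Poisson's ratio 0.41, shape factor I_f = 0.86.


Result: 9.384 mm

Derivation:
Using Se = q * B * (1 - nu^2) * I_f / E
1 - nu^2 = 1 - 0.41^2 = 0.8319
Se = 88.2 * 1.6 * 0.8319 * 0.86 / 10759
Se = 0.009384 m
Convert to mm: Se = 0.009384 * 1000 = 9.384 mm


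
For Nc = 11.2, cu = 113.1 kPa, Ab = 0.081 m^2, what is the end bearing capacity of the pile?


Using Qb = Nc * cu * Ab
Qb = 11.2 * 113.1 * 0.081
Qb = 102.6 kN


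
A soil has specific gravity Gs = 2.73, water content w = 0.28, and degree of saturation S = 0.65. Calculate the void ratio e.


Using the relation e = Gs * w / S
e = 2.73 * 0.28 / 0.65
e = 1.176


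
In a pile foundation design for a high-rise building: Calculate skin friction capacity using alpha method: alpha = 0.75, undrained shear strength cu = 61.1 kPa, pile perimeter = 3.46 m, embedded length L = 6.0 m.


Using Qs = alpha * cu * perimeter * L
Qs = 0.75 * 61.1 * 3.46 * 6.0
Qs = 951.33 kN


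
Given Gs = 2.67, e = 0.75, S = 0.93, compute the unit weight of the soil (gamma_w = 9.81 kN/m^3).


Using gamma = gamma_w * (Gs + S*e) / (1 + e)
Numerator: Gs + S*e = 2.67 + 0.93*0.75 = 3.3675
Denominator: 1 + e = 1 + 0.75 = 1.75
gamma = 9.81 * 3.3675 / 1.75
gamma = 18.877 kN/m^3


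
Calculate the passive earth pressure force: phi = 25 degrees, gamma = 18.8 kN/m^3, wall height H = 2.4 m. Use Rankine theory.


Compute passive earth pressure coefficient:
Kp = tan^2(45 + phi/2) = tan^2(57.5) = 2.463913
Compute passive force:
Pp = 0.5 * Kp * gamma * H^2
Pp = 0.5 * 2.463913 * 18.8 * 2.4^2
Pp = 133.41 kN/m


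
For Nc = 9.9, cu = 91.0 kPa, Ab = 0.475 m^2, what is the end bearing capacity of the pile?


Using Qb = Nc * cu * Ab
Qb = 9.9 * 91.0 * 0.475
Qb = 427.93 kN


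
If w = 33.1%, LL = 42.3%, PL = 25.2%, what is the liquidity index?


First compute the plasticity index:
PI = LL - PL = 42.3 - 25.2 = 17.1
Then compute the liquidity index:
LI = (w - PL) / PI
LI = (33.1 - 25.2) / 17.1
LI = 0.462


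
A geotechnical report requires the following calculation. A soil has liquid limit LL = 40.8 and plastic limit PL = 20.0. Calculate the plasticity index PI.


Using PI = LL - PL
PI = 40.8 - 20.0
PI = 20.8


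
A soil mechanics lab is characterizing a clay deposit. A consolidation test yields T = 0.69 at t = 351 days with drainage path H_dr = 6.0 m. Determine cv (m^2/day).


Using cv = T * H_dr^2 / t
H_dr^2 = 6.0^2 = 36.0
cv = 0.69 * 36.0 / 351
cv = 0.07077 m^2/day


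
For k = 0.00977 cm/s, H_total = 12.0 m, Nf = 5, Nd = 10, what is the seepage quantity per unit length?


Result: 0.0005862 m^3/s per m

Derivation:
Convert k to m/s for unit consistency with H:
k = 0.00977 cm/s = 0.00977 / 100 m/s = 9.77e-05 m/s
Using q = k * H * Nf / Nd
Nf / Nd = 5 / 10 = 0.5
q = 9.77e-05 * 12.0 * 0.5
q = 0.0005862 m^3/s per m


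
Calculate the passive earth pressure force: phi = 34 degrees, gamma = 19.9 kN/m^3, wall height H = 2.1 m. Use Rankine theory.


Compute passive earth pressure coefficient:
Kp = tan^2(45 + phi/2) = tan^2(62.0) = 3.537132
Compute passive force:
Pp = 0.5 * Kp * gamma * H^2
Pp = 0.5 * 3.537132 * 19.9 * 2.1^2
Pp = 155.21 kN/m


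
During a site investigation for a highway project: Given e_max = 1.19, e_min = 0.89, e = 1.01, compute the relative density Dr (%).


Using Dr = (e_max - e) / (e_max - e_min) * 100
e_max - e = 1.19 - 1.01 = 0.18
e_max - e_min = 1.19 - 0.89 = 0.3
Dr = 0.18 / 0.3 * 100
Dr = 60.0 %


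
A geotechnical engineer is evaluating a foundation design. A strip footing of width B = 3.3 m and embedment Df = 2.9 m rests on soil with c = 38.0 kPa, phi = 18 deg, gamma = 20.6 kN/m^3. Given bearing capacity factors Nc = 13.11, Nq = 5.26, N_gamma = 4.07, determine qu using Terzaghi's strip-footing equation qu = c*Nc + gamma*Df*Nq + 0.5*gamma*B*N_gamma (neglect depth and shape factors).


Compute qu = c*Nc + gamma*Df*Nq + 0.5*gamma*B*N_gamma
Term 1: 38.0 * 13.11 = 498.18
Term 2: 20.6 * 2.9 * 5.26 = 314.2324
Term 3: 0.5 * 20.6 * 3.3 * 4.07 = 138.3393
qu = 498.18 + 314.2324 + 138.3393
qu = 950.75 kPa


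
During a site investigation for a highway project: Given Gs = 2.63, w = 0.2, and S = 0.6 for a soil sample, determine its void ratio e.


Result: 0.8767

Derivation:
Using the relation e = Gs * w / S
e = 2.63 * 0.2 / 0.6
e = 0.8767


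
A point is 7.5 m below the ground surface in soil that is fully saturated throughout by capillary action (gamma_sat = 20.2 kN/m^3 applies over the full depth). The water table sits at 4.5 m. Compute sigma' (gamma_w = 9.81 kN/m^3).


Total stress = gamma_sat * depth
sigma = 20.2 * 7.5 = 151.5 kPa
Pore water pressure u = gamma_w * (depth - d_wt)
u = 9.81 * (7.5 - 4.5) = 29.43 kPa
Effective stress = sigma - u
sigma' = 151.5 - 29.43 = 122.07 kPa


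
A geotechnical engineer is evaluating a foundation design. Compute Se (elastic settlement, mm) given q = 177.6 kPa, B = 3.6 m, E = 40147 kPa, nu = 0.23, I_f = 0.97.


Result: 14.631 mm

Derivation:
Using Se = q * B * (1 - nu^2) * I_f / E
1 - nu^2 = 1 - 0.23^2 = 0.9471
Se = 177.6 * 3.6 * 0.9471 * 0.97 / 40147
Se = 0.014631 m
Convert to mm: Se = 0.014631 * 1000 = 14.631 mm


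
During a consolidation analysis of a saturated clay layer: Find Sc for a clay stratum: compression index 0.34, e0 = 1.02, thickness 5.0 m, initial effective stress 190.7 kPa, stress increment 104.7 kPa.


Using Sc = Cc * H / (1 + e0) * log10((sigma0 + delta_sigma) / sigma0)
Stress ratio = (190.7 + 104.7) / 190.7 = 1.54903
log10(1.54903) = 0.19006
Cc * H / (1 + e0) = 0.34 * 5.0 / (1 + 1.02) = 0.841584
Sc = 0.841584 * 0.19006
Sc = 0.16 m


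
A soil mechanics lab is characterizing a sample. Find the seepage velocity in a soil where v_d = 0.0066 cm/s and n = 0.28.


Result: 0.02357 cm/s

Derivation:
Using v_s = v_d / n
v_s = 0.0066 / 0.28
v_s = 0.02357 cm/s
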